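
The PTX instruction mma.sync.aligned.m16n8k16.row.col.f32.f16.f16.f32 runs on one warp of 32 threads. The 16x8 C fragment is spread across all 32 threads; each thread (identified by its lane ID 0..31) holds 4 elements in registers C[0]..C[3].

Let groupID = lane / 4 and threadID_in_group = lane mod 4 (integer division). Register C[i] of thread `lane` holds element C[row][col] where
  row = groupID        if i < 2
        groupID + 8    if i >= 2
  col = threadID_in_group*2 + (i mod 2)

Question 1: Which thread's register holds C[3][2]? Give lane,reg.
13,0

r=3⇒gr=3,Rb=0  c=2⇒th=1,odd=0
L=3*4+1=13  i=0*2+0=0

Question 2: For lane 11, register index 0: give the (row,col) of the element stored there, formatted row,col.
L=11→G=11>>2=2, T=11&3=3
[0]→row 2+0=2  col 3·2+0=6

2,6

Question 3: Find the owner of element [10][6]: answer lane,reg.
11,2

r:10=>grp=2,rB=1  c:6=>tig=3,lo=0
L=2*4+3=11  i=1*2+0=2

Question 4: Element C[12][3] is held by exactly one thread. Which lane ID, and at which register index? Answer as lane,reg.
r=12→G=4,rhi=1  c=3→T=1,p=1
L=4*4+1=17  i=1*2+1=3

17,3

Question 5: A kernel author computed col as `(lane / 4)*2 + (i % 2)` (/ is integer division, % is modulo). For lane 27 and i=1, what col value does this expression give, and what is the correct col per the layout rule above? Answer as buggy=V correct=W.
buggy=13 correct=7

`(lane / 4)*2 + (i % 2)`[27,1]=>13
27: grp=6,tig=3
[1] (6+0,3*2+1) = (6,7)
col: 13 vs 7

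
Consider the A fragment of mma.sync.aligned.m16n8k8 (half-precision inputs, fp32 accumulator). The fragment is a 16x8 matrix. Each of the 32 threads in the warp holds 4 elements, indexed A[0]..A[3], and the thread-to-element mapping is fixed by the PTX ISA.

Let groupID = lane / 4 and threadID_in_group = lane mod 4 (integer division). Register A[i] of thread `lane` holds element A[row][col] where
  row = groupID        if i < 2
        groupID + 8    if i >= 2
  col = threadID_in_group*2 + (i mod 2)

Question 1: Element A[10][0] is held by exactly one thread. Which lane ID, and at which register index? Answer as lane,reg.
8,2

r=10->g=2,rb=1  c=0->t=0,b0=0
L=2*4+0=8  i=1*2+0=2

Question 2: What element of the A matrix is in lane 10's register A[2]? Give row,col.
10,4

lane 10: gr=2 (10/4), th=2 (10%4)
i=2: r=2+8=10, c=2*2+0=4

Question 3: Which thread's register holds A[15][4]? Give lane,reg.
r=15→G=7,rhi=1  c=4→T=2,p=0
L=7*4+2=30  i=1*2+0=2

30,2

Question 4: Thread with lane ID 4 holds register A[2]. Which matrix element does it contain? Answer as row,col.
lane 4: gr=1 (4/4), th=0 (4%4)
i=2: r=1+8=9, c=0*2+0=0

9,0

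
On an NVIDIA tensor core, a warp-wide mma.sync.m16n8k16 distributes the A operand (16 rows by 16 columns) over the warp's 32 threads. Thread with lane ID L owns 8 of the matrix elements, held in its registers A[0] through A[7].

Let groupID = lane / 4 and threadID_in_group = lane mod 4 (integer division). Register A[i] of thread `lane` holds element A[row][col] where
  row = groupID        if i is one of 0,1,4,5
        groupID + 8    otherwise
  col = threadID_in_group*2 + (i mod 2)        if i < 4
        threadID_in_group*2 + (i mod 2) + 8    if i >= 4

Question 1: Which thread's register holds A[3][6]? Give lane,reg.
r=3⇒gr=3,Rb=0  c=6⇒Cb=0,th=3,odd=0
L=3*4+3=15  i=0*4+0*2+0=0

15,0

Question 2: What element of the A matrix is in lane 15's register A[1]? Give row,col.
3,7

15: g=3,t=3
[1] (3+0,3*2+1+0) = (3,7)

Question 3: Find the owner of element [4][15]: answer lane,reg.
19,5

r=4→G=4,rhi=0  c=15→chi=1,T=3,p=1
L=4*4+3=19  i=1*4+0*2+1=5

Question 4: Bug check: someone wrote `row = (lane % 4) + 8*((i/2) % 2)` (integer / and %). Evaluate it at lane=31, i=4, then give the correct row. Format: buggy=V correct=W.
`(lane % 4) + 8*((i/2) % 2)`[31,4]⇒3
lane 31: gr=7 (31/4), th=3 (31%4)
i=4: r=7+0=7, c=3*2+0+8=14
row: 3 vs 7

buggy=3 correct=7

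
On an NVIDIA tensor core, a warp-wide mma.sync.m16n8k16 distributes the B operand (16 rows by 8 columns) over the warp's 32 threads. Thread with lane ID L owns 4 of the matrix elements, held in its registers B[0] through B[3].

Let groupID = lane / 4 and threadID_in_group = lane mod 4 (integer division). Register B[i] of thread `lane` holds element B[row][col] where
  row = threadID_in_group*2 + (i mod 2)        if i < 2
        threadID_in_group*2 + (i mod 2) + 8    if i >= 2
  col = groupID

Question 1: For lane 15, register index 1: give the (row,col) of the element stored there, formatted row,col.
L=15⇒gr=15>>2=3, th=15&3=3
[1]⇒row 3·2+1+0=7  col gr=3

7,3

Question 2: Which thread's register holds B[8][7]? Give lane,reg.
c=7->g=7  r=8->rb=1,t=0,b0=0
L=7*4+0=28  i=1*2+0=2

28,2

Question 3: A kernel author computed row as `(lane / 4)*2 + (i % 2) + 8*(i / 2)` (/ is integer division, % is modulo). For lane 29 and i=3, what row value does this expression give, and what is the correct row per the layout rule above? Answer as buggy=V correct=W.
buggy=23 correct=11

`(lane / 4)*2 + (i % 2) + 8*(i / 2)`[29,3]->23
lane 29->29/4=7, 29 mod 4=1
i=3  r:2·1+1+8->11  c:7
row: 23 vs 11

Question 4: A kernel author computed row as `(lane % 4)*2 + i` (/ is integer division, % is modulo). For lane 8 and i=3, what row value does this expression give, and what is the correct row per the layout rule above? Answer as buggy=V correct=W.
`(lane % 4)*2 + i`[8,3]⇒3
lane 8: gr=2 (8/4), th=0 (8%4)
i=3: r=0*2+1+8=9, c=gr=2
row: 3 vs 9

buggy=3 correct=9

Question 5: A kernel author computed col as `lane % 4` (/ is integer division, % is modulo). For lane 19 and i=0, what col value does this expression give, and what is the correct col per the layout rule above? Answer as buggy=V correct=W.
buggy=3 correct=4

`lane % 4`[19,0]->3
lane 19->19/4=4, 19 mod 4=3
i=0  r:2·3+0+0->6  c:4
col: 3 vs 4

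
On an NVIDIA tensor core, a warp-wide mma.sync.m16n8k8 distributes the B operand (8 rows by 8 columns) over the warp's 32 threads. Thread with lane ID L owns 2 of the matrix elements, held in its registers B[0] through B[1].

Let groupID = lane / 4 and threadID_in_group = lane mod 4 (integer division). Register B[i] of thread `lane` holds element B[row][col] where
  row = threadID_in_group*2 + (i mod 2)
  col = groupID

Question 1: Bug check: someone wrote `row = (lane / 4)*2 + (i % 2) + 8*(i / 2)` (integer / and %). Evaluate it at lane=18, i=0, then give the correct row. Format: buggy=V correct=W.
`(lane / 4)*2 + (i % 2) + 8*(i / 2)`[18,0]->8
lane 18->18/4=4, 18 mod 4=2
i=0  r:2·2+0->4  c:4
row: 8 vs 4

buggy=8 correct=4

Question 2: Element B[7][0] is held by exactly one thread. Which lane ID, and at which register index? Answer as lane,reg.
3,1

c=0⇒gr=0  r=7⇒th=3,odd=1
L=0*4+3=3  i=1=1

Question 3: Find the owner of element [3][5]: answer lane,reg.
c=5->g=5  r=3->t=1,b0=1
L=5*4+1=21  i=1=1

21,1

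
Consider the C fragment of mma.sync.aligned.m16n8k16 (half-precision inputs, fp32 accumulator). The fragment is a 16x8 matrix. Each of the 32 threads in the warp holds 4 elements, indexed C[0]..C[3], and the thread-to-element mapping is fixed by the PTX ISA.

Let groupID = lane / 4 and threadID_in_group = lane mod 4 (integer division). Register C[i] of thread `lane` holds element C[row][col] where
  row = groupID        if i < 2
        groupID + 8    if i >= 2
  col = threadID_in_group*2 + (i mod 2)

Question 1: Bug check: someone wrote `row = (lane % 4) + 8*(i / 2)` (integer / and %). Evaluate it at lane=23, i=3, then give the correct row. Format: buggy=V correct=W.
buggy=11 correct=13

`(lane % 4) + 8*(i / 2)`[23,3]->11
lane 23->23/4=5, 23 mod 4=3
i=3  r:5+8->13  c:2·3+1->7
row: 11 vs 13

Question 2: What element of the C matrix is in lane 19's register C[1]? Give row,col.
4,7

lane 19: G=4 (19/4), T=3 (19%4)
i=1: r=4+0=4, c=3*2+1=7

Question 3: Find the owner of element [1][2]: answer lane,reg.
5,0

r: 1->gid=1,r8=0  c: 2->tid=1,i&1=0
L=1*4+1=5  i=0*2+0=0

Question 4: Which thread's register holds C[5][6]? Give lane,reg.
r: 5->gid=5,r8=0  c: 6->tid=3,i&1=0
L=5*4+3=23  i=0*2+0=0

23,0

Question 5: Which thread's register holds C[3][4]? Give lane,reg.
14,0

r=3->g=3,rb=0  c=4->t=2,b0=0
L=3*4+2=14  i=0*2+0=0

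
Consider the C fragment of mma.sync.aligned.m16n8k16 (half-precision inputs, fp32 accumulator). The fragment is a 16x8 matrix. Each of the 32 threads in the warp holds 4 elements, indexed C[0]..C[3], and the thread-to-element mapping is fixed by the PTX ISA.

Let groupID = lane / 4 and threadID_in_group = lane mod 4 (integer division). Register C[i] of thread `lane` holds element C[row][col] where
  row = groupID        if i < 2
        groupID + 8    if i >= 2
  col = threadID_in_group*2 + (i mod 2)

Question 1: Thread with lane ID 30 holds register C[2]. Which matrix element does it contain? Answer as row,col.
lane 30: G=7 (30/4), T=2 (30%4)
i=2: r=7+8=15, c=2*2+0=4

15,4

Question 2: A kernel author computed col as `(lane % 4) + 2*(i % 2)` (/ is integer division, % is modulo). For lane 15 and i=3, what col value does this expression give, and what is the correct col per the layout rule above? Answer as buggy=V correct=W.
`(lane % 4) + 2*(i % 2)`[15,3]->5
L=15->gid=15>>2=3, tid=15&3=3
[3]->row 3+8=11  col 3·2+1=7
col: 5 vs 7

buggy=5 correct=7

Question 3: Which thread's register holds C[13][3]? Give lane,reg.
21,3

r: 13->gid=5,r8=1  c: 3->tid=1,i&1=1
L=5*4+1=21  i=1*2+1=3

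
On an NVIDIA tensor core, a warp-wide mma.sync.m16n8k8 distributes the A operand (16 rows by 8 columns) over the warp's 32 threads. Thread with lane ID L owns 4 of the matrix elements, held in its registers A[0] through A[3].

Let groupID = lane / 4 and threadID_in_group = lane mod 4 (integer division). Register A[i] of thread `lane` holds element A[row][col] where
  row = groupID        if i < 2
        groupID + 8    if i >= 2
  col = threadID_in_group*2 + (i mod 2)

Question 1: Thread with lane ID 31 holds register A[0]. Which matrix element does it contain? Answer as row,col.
lane 31: grp=7 (31/4), tig=3 (31%4)
i=0: r=7+0=7, c=3*2+0=6

7,6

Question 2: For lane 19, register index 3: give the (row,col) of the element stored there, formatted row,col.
12,7

lane 19: gid=4 (19/4), tid=3 (19%4)
i=3: r=4+8=12, c=3*2+1=7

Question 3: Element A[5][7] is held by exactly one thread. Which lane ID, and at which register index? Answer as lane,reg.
r=5→G=5,rhi=0  c=7→T=3,p=1
L=5*4+3=23  i=0*2+1=1

23,1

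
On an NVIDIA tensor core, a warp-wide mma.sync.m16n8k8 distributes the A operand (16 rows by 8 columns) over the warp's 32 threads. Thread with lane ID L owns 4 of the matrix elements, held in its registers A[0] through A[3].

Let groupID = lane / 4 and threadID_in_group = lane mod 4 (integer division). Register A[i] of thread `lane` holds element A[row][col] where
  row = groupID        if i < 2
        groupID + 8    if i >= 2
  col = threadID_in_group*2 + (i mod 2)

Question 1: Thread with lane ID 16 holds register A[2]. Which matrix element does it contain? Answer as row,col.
lane 16=>16/4=4, 16 mod 4=0
i=2  r:4+8=>12  c:2·0+0=>0

12,0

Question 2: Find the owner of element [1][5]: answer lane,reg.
6,1

r: 1->gid=1,r8=0  c: 5->tid=2,i&1=1
L=1*4+2=6  i=0*2+1=1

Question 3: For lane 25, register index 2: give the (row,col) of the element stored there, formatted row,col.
lane 25→25/4=6, 25 mod 4=1
i=2  r:6+8→14  c:2·1+0→2

14,2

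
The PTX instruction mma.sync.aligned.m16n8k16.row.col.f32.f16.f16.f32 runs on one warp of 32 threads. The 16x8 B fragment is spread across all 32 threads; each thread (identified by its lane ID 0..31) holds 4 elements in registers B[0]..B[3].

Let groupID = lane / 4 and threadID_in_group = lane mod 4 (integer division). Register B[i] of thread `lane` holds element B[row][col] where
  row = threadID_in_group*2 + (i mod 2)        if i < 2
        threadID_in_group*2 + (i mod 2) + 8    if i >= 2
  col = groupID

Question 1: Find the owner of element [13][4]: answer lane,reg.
c:4=>grp=4  r:13=>rB=1,tig=2,lo=1
L=4*4+2=18  i=1*2+1=3

18,3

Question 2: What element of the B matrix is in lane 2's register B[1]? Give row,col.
lane 2: gid=0 (2/4), tid=2 (2%4)
i=1: r=2*2+1+0=5, c=gid=0

5,0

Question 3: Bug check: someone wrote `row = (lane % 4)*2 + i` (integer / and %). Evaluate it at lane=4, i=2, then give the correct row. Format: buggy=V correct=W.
buggy=2 correct=8

`(lane % 4)*2 + i`[4,2]=>2
4: grp=1,tig=0
[2] (0*2+0+8,1) = (8,1)
row: 2 vs 8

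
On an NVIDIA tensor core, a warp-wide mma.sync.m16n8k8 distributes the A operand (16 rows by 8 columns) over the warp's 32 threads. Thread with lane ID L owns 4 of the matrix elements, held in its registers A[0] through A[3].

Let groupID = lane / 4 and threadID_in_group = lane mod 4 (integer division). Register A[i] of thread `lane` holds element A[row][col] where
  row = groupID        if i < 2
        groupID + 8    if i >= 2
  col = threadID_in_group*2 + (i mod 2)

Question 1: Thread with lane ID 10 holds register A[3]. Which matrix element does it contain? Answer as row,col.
10: G=2,T=2
[3] (2+8,2*2+1) = (10,5)

10,5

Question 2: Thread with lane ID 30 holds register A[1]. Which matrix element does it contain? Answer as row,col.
7,5

30: gid=7,tid=2
[1] (7+0,2*2+1) = (7,5)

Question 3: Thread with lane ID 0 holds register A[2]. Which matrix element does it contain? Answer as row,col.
8,0

0: grp=0,tig=0
[2] (0+8,0*2+0) = (8,0)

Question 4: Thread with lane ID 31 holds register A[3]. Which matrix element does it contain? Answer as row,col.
15,7

lane 31: g=7 (31/4), t=3 (31%4)
i=3: r=7+8=15, c=3*2+1=7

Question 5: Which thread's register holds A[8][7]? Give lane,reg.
3,3

r: 8->gid=0,r8=1  c: 7->tid=3,i&1=1
L=0*4+3=3  i=1*2+1=3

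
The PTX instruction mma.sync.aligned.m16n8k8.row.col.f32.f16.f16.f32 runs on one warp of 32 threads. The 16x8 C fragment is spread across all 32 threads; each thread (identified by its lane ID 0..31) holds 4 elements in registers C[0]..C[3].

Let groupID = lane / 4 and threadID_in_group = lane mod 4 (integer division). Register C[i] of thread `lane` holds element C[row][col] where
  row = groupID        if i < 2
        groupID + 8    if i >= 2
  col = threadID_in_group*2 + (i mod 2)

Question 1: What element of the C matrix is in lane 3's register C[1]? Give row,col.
0,7

L=3⇒gr=3>>2=0, th=3&3=3
[1]⇒row 0+0=0  col 3·2+1=7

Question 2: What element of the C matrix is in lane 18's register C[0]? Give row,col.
lane 18: gid=4 (18/4), tid=2 (18%4)
i=0: r=4+0=4, c=2*2+0=4

4,4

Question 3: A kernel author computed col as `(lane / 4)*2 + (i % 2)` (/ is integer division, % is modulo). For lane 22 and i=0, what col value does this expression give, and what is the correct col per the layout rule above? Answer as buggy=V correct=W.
`(lane / 4)*2 + (i % 2)`[22,0]→10
L=22→G=22>>2=5, T=22&3=2
[0]→row 5+0=5  col 2·2+0=4
col: 10 vs 4

buggy=10 correct=4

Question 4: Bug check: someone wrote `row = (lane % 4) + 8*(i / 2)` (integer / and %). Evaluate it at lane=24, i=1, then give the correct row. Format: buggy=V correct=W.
buggy=0 correct=6

`(lane % 4) + 8*(i / 2)`[24,1]⇒0
lane 24: gr=6 (24/4), th=0 (24%4)
i=1: r=6+0=6, c=0*2+1=1
row: 0 vs 6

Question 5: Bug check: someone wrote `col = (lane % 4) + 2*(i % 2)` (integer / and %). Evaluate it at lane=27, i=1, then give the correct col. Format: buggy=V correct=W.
`(lane % 4) + 2*(i % 2)`[27,1]⇒5
lane 27: gr=6 (27/4), th=3 (27%4)
i=1: r=6+0=6, c=3*2+1=7
col: 5 vs 7

buggy=5 correct=7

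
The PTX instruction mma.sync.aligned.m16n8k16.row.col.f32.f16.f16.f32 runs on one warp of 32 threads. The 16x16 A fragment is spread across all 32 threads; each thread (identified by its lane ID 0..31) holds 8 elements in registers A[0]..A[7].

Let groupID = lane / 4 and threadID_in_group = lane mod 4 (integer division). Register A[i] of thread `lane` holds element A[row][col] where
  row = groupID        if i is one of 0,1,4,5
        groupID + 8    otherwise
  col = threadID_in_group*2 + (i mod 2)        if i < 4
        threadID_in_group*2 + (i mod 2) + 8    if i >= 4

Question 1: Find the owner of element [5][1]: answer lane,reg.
20,1

r=5⇒gr=5,Rb=0  c=1⇒Cb=0,th=0,odd=1
L=5*4+0=20  i=0*4+0*2+1=1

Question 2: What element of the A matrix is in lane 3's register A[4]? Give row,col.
0,14

lane 3=>3/4=0, 3 mod 4=3
i=4  r:0+0=>0  c:2·3+0+8=>14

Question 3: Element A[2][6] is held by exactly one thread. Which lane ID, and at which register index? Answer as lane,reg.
r: 2->gid=2,r8=0  c: 6->c8=0,tid=3,i&1=0
L=2*4+3=11  i=0*4+0*2+0=0

11,0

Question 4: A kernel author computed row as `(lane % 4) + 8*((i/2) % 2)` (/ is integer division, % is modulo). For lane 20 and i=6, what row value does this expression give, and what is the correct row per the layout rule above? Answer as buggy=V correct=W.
buggy=8 correct=13

`(lane % 4) + 8*((i/2) % 2)`[20,6]->8
lane 20->20/4=5, 20 mod 4=0
i=6  r:5+8->13  c:2·0+0+8->8
row: 8 vs 13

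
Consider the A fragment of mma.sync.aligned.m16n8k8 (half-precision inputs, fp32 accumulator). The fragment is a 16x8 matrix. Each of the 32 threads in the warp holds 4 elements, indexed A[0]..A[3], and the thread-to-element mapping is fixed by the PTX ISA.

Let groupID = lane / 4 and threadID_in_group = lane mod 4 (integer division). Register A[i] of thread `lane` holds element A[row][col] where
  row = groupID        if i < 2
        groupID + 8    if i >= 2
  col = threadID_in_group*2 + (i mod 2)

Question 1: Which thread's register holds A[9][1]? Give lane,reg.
4,3

r:9=>grp=1,rB=1  c:1=>tig=0,lo=1
L=1*4+0=4  i=1*2+1=3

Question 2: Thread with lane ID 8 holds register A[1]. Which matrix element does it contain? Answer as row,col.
8: G=2,T=0
[1] (2+0,0*2+1) = (2,1)

2,1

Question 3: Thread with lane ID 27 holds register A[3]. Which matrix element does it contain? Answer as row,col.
14,7

lane 27: gid=6 (27/4), tid=3 (27%4)
i=3: r=6+8=14, c=3*2+1=7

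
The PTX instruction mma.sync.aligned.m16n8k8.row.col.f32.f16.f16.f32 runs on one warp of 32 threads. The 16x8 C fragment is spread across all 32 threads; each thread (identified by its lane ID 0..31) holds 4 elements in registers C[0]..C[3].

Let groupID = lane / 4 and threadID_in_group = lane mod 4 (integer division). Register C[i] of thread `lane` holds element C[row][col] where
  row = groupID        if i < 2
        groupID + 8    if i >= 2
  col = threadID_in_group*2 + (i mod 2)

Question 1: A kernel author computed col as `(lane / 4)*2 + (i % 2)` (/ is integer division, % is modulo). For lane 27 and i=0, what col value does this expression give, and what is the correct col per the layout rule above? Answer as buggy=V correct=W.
`(lane / 4)*2 + (i % 2)`[27,0]->12
lane 27: gid=6 (27/4), tid=3 (27%4)
i=0: r=6+0=6, c=3*2+0=6
col: 12 vs 6

buggy=12 correct=6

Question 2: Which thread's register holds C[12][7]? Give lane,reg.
r:12=>grp=4,rB=1  c:7=>tig=3,lo=1
L=4*4+3=19  i=1*2+1=3

19,3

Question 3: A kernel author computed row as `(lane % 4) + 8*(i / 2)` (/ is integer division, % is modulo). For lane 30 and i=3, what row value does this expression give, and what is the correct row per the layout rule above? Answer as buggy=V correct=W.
buggy=10 correct=15

`(lane % 4) + 8*(i / 2)`[30,3]⇒10
lane 30⇒30/4=7, 30 mod 4=2
i=3  r:7+8⇒15  c:2·2+1⇒5
row: 10 vs 15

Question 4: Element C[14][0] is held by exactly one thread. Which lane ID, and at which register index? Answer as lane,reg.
r:14=>grp=6,rB=1  c:0=>tig=0,lo=0
L=6*4+0=24  i=1*2+0=2

24,2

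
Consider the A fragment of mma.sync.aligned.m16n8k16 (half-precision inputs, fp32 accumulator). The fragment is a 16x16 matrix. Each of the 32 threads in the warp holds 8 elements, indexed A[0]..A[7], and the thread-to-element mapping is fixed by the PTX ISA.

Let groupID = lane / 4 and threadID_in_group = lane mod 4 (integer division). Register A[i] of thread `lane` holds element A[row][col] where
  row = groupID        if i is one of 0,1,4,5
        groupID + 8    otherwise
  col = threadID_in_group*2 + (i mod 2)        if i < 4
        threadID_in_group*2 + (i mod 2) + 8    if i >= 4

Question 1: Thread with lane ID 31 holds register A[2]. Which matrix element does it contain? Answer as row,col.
15,6

31: g=7,t=3
[2] (7+8,3*2+0+0) = (15,6)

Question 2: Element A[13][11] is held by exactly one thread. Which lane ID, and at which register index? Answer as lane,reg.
r=13->g=5,rb=1  c=11->cb=1,t=1,b0=1
L=5*4+1=21  i=1*4+1*2+1=7

21,7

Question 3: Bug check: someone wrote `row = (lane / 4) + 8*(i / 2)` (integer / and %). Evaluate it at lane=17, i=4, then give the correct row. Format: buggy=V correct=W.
`(lane / 4) + 8*(i / 2)`[17,4]->20
lane 17: g=4 (17/4), t=1 (17%4)
i=4: r=4+0=4, c=1*2+0+8=10
row: 20 vs 4

buggy=20 correct=4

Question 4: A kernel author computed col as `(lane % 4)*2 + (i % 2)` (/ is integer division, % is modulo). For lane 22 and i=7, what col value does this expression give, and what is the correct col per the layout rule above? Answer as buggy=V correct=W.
`(lane % 4)*2 + (i % 2)`[22,7]->5
22: g=5,t=2
[7] (5+8,2*2+1+8) = (13,13)
col: 5 vs 13

buggy=5 correct=13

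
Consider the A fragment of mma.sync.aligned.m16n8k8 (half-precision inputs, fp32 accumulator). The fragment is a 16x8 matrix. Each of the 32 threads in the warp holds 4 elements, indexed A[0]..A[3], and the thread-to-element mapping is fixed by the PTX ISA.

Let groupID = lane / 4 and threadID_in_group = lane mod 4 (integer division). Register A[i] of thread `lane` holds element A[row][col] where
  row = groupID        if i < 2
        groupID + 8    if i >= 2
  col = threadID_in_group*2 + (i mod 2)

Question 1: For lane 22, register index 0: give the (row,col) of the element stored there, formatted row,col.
5,4

L=22=>grp=22>>2=5, tig=22&3=2
[0]=>row 5+0=5  col 2·2+0=4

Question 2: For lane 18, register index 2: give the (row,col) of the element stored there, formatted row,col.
12,4

lane 18→18/4=4, 18 mod 4=2
i=2  r:4+8→12  c:2·2+0→4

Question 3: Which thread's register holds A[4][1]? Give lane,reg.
r: 4->gid=4,r8=0  c: 1->tid=0,i&1=1
L=4*4+0=16  i=0*2+1=1

16,1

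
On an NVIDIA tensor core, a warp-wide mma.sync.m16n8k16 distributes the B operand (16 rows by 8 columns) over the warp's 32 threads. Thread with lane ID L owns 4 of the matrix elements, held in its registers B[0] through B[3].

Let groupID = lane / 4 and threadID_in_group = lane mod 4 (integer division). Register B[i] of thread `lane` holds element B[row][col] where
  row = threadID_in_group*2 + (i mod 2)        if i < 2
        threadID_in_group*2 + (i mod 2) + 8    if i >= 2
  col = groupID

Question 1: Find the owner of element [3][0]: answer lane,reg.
c=0⇒gr=0  r=3⇒Rb=0,th=1,odd=1
L=0*4+1=1  i=0*2+1=1

1,1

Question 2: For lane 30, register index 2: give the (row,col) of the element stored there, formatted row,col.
12,7

30: G=7,T=2
[2] (2*2+0+8,7) = (12,7)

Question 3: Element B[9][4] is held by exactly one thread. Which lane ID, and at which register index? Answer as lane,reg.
16,3

c:4=>grp=4  r:9=>rB=1,tig=0,lo=1
L=4*4+0=16  i=1*2+1=3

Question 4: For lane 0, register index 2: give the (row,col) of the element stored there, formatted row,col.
8,0

lane 0: gr=0 (0/4), th=0 (0%4)
i=2: r=0*2+0+8=8, c=gr=0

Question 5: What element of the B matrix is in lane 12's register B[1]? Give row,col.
lane 12: G=3 (12/4), T=0 (12%4)
i=1: r=0*2+1+0=1, c=G=3

1,3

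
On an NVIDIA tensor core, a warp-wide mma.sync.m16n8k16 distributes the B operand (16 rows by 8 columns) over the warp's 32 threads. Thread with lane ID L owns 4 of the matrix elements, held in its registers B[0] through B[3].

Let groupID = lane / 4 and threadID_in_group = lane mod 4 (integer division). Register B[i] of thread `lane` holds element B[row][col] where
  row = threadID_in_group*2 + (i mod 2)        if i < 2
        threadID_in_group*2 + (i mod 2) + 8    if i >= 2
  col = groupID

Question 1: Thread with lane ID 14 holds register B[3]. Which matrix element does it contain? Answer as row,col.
13,3

lane 14->14/4=3, 14 mod 4=2
i=3  r:2·2+1+8->13  c:3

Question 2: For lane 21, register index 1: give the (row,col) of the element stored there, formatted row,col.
3,5

L=21=>grp=21>>2=5, tig=21&3=1
[1]=>row 1·2+1+0=3  col grp=5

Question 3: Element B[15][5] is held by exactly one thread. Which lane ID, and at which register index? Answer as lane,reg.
c=5→G=5  r=15→rhi=1,T=3,p=1
L=5*4+3=23  i=1*2+1=3

23,3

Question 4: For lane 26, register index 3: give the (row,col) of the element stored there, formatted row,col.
26: g=6,t=2
[3] (2*2+1+8,6) = (13,6)

13,6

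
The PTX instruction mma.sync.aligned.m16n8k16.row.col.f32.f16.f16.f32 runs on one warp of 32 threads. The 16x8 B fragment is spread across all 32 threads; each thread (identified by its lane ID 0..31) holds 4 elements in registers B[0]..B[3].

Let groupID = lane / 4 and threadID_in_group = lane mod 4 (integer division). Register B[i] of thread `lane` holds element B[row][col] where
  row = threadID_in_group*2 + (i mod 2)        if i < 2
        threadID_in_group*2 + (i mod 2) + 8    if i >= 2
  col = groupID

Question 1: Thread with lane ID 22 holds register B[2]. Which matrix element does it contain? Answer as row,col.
12,5

lane 22=>22/4=5, 22 mod 4=2
i=2  r:2·2+0+8=>12  c:5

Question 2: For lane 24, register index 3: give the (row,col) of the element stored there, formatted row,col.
24: G=6,T=0
[3] (0*2+1+8,6) = (9,6)

9,6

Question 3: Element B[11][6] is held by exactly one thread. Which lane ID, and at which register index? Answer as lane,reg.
c=6→G=6  r=11→rhi=1,T=1,p=1
L=6*4+1=25  i=1*2+1=3

25,3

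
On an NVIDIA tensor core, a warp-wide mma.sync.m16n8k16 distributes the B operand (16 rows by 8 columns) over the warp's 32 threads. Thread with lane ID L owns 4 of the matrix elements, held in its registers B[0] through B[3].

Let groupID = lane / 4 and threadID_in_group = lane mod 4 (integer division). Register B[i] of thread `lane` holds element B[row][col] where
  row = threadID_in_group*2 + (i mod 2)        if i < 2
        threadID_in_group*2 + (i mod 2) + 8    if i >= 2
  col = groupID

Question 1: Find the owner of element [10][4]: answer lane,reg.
17,2

c:4=>grp=4  r:10=>rB=1,tig=1,lo=0
L=4*4+1=17  i=1*2+0=2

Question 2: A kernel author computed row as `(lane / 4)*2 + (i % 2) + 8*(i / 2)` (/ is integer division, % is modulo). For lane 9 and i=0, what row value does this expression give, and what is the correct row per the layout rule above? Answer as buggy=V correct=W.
buggy=4 correct=2

`(lane / 4)*2 + (i % 2) + 8*(i / 2)`[9,0]=>4
9: grp=2,tig=1
[0] (1*2+0+0,2) = (2,2)
row: 4 vs 2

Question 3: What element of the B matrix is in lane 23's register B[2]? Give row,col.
14,5

23: gid=5,tid=3
[2] (3*2+0+8,5) = (14,5)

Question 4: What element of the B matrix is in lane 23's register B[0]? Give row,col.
lane 23: G=5 (23/4), T=3 (23%4)
i=0: r=3*2+0+0=6, c=G=5

6,5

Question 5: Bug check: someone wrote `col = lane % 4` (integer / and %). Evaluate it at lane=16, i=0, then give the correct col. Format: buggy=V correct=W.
buggy=0 correct=4

`lane % 4`[16,0]->0
16: g=4,t=0
[0] (0*2+0+0,4) = (0,4)
col: 0 vs 4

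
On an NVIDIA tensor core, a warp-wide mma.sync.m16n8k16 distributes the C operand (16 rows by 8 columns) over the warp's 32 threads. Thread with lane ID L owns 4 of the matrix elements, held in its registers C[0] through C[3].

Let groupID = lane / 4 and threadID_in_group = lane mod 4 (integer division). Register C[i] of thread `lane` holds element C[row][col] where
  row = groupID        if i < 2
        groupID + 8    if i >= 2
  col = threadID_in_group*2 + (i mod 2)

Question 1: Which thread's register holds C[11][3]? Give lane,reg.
13,3

r:11=>grp=3,rB=1  c:3=>tig=1,lo=1
L=3*4+1=13  i=1*2+1=3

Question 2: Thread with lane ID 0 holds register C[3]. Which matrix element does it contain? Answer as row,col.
8,1

lane 0=>0/4=0, 0 mod 4=0
i=3  r:0+8=>8  c:2·0+1=>1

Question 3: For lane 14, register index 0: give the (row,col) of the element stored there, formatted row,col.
14: gr=3,th=2
[0] (3+0,2*2+0) = (3,4)

3,4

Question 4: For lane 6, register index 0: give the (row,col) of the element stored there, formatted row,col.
1,4

L=6→G=6>>2=1, T=6&3=2
[0]→row 1+0=1  col 2·2+0=4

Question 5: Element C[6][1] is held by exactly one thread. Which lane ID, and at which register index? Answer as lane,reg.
r=6⇒gr=6,Rb=0  c=1⇒th=0,odd=1
L=6*4+0=24  i=0*2+1=1

24,1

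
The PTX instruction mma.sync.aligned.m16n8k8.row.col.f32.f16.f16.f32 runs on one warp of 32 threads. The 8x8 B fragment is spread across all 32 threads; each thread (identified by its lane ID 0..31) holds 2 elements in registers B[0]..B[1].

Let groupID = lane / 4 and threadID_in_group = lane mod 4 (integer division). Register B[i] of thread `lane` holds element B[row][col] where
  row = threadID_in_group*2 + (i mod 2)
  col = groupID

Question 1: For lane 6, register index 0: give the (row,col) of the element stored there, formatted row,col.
lane 6: gid=1 (6/4), tid=2 (6%4)
i=0: r=2*2+0=4, c=gid=1

4,1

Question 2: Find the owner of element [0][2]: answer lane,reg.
c=2->g=2  r=0->t=0,b0=0
L=2*4+0=8  i=0=0

8,0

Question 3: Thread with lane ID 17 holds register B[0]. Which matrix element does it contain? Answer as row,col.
17: G=4,T=1
[0] (1*2+0,4) = (2,4)

2,4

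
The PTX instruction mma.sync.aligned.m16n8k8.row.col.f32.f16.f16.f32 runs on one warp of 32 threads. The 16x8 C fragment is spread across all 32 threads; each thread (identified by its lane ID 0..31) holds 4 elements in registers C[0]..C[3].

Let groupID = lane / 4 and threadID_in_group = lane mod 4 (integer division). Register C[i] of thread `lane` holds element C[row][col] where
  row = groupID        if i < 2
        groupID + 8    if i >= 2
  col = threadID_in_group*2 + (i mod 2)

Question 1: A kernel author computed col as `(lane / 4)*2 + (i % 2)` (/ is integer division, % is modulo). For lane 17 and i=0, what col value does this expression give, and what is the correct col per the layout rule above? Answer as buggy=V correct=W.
`(lane / 4)*2 + (i % 2)`[17,0]⇒8
17: gr=4,th=1
[0] (4+0,1*2+0) = (4,2)
col: 8 vs 2

buggy=8 correct=2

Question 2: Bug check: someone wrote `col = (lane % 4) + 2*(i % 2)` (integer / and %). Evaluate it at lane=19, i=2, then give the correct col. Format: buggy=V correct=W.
buggy=3 correct=6

`(lane % 4) + 2*(i % 2)`[19,2]->3
19: g=4,t=3
[2] (4+8,3*2+0) = (12,6)
col: 3 vs 6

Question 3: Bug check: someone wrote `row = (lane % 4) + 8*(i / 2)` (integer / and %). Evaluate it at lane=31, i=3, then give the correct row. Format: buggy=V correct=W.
`(lane % 4) + 8*(i / 2)`[31,3]→11
lane 31→31/4=7, 31 mod 4=3
i=3  r:7+8→15  c:2·3+1→7
row: 11 vs 15

buggy=11 correct=15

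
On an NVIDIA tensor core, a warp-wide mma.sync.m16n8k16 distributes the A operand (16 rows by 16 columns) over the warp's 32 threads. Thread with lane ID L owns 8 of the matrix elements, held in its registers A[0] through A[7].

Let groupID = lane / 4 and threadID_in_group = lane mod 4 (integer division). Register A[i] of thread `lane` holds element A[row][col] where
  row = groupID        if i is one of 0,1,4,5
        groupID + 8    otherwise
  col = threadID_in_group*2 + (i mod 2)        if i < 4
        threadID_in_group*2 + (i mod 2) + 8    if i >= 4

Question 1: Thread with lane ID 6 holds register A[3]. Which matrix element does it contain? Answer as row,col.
lane 6->6/4=1, 6 mod 4=2
i=3  r:1+8->9  c:2·2+1+0->5

9,5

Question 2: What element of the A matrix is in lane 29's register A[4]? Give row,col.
7,10

lane 29: G=7 (29/4), T=1 (29%4)
i=4: r=7+0=7, c=1*2+0+8=10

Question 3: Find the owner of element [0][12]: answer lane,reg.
2,4

r=0->g=0,rb=0  c=12->cb=1,t=2,b0=0
L=0*4+2=2  i=1*4+0*2+0=4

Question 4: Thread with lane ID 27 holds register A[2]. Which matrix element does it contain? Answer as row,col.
14,6

27: grp=6,tig=3
[2] (6+8,3*2+0+0) = (14,6)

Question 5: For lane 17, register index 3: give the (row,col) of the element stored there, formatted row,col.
12,3

lane 17: gr=4 (17/4), th=1 (17%4)
i=3: r=4+8=12, c=1*2+1+0=3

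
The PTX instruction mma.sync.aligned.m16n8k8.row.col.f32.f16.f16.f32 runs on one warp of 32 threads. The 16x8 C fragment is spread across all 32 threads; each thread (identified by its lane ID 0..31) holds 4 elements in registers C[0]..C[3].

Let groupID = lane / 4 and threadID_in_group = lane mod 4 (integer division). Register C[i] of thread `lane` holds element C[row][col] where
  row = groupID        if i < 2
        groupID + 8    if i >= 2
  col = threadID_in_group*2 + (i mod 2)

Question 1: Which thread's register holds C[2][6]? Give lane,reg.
r:2=>grp=2,rB=0  c:6=>tig=3,lo=0
L=2*4+3=11  i=0*2+0=0

11,0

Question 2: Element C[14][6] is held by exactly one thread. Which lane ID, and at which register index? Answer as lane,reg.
27,2

r:14=>grp=6,rB=1  c:6=>tig=3,lo=0
L=6*4+3=27  i=1*2+0=2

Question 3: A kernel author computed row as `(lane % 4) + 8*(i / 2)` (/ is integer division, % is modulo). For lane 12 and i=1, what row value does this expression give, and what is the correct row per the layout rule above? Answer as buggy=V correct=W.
buggy=0 correct=3

`(lane % 4) + 8*(i / 2)`[12,1]→0
12: G=3,T=0
[1] (3+0,0*2+1) = (3,1)
row: 0 vs 3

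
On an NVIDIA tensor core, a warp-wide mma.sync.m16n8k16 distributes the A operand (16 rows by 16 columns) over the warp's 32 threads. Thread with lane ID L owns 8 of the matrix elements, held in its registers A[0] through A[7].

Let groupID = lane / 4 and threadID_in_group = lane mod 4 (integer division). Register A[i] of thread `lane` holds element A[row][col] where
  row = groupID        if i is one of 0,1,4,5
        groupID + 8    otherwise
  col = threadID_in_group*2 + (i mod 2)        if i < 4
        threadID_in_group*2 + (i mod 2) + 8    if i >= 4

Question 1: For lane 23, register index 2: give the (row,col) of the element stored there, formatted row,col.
13,6

L=23=>grp=23>>2=5, tig=23&3=3
[2]=>row 5+8=13  col 3·2+0+0=6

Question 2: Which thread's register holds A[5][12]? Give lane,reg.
r:5=>grp=5,rB=0  c:12=>cB=1,tig=2,lo=0
L=5*4+2=22  i=1*4+0*2+0=4

22,4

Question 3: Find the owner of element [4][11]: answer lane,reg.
r=4⇒gr=4,Rb=0  c=11⇒Cb=1,th=1,odd=1
L=4*4+1=17  i=1*4+0*2+1=5

17,5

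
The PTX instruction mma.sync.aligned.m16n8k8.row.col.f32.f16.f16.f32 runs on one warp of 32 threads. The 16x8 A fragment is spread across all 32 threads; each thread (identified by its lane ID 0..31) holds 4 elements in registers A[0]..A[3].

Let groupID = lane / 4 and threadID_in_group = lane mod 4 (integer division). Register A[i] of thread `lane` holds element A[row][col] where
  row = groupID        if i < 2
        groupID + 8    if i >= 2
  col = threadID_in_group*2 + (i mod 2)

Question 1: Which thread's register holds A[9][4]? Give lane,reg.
r:9=>grp=1,rB=1  c:4=>tig=2,lo=0
L=1*4+2=6  i=1*2+0=2

6,2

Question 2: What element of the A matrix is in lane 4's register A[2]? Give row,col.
9,0

4: gid=1,tid=0
[2] (1+8,0*2+0) = (9,0)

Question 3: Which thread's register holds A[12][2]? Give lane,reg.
r:12=>grp=4,rB=1  c:2=>tig=1,lo=0
L=4*4+1=17  i=1*2+0=2

17,2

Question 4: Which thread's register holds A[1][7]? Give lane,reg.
7,1

r=1→G=1,rhi=0  c=7→T=3,p=1
L=1*4+3=7  i=0*2+1=1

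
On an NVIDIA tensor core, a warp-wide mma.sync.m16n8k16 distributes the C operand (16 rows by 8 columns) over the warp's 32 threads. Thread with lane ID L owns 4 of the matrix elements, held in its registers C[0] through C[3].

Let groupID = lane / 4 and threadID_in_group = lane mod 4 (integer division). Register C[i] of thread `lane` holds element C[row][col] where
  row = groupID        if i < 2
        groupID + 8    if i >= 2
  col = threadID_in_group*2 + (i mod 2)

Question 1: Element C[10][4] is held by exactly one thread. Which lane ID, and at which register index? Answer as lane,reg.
10,2

r=10→G=2,rhi=1  c=4→T=2,p=0
L=2*4+2=10  i=1*2+0=2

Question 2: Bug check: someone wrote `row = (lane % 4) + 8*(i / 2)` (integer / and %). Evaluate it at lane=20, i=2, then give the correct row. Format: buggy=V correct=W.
`(lane % 4) + 8*(i / 2)`[20,2]->8
lane 20->20/4=5, 20 mod 4=0
i=2  r:5+8->13  c:2·0+0->0
row: 8 vs 13

buggy=8 correct=13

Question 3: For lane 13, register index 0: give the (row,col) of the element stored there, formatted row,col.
3,2

lane 13→13/4=3, 13 mod 4=1
i=0  r:3+0→3  c:2·1+0→2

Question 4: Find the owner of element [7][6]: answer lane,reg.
31,0

r=7→G=7,rhi=0  c=6→T=3,p=0
L=7*4+3=31  i=0*2+0=0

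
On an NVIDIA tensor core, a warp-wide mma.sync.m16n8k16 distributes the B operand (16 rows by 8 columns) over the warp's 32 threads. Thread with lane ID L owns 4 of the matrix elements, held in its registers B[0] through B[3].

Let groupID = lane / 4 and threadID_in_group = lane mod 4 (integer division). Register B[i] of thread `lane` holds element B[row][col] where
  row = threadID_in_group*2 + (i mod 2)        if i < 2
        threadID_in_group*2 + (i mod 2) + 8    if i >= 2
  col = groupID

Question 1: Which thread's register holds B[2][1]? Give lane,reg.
c=1→G=1  r=2→rhi=0,T=1,p=0
L=1*4+1=5  i=0*2+0=0

5,0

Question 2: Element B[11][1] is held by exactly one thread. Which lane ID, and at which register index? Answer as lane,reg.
5,3

c=1⇒gr=1  r=11⇒Rb=1,th=1,odd=1
L=1*4+1=5  i=1*2+1=3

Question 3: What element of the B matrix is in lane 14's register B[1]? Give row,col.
5,3

14: G=3,T=2
[1] (2*2+1+0,3) = (5,3)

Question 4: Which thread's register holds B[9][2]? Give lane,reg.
8,3

c=2→G=2  r=9→rhi=1,T=0,p=1
L=2*4+0=8  i=1*2+1=3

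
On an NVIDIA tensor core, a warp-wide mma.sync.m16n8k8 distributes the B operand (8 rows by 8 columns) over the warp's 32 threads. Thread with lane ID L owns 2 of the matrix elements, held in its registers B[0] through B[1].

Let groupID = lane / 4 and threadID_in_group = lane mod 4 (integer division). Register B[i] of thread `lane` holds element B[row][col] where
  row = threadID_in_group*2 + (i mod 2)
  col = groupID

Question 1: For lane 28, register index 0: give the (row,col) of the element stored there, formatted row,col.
28: gr=7,th=0
[0] (0*2+0,7) = (0,7)

0,7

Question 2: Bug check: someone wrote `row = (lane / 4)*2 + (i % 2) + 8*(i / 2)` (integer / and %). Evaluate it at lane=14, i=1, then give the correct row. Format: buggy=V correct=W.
buggy=7 correct=5

`(lane / 4)*2 + (i % 2) + 8*(i / 2)`[14,1]⇒7
lane 14: gr=3 (14/4), th=2 (14%4)
i=1: r=2*2+1=5, c=gr=3
row: 7 vs 5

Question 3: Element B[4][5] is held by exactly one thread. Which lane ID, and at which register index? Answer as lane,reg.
22,0

c=5⇒gr=5  r=4⇒th=2,odd=0
L=5*4+2=22  i=0=0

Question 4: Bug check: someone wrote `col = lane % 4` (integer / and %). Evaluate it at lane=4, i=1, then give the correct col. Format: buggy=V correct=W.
buggy=0 correct=1

`lane % 4`[4,1]->0
lane 4: gid=1 (4/4), tid=0 (4%4)
i=1: r=0*2+1=1, c=gid=1
col: 0 vs 1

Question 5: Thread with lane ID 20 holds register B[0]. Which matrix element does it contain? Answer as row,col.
L=20->g=20>>2=5, t=20&3=0
[0]->row 0·2+0=0  col g=5

0,5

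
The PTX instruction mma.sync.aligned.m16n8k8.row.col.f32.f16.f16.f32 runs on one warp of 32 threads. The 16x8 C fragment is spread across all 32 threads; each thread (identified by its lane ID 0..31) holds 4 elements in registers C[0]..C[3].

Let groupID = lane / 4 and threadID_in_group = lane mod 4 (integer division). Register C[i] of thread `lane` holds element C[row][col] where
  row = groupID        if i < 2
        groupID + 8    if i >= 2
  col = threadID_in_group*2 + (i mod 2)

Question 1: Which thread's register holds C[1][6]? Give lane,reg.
r: 1->gid=1,r8=0  c: 6->tid=3,i&1=0
L=1*4+3=7  i=0*2+0=0

7,0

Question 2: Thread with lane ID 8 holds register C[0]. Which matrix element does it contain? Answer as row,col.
L=8->gid=8>>2=2, tid=8&3=0
[0]->row 2+0=2  col 0·2+0=0

2,0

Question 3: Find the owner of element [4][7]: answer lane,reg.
19,1

r=4->g=4,rb=0  c=7->t=3,b0=1
L=4*4+3=19  i=0*2+1=1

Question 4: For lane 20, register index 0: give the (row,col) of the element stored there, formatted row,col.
20: grp=5,tig=0
[0] (5+0,0*2+0) = (5,0)

5,0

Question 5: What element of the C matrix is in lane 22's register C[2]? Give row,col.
22: grp=5,tig=2
[2] (5+8,2*2+0) = (13,4)

13,4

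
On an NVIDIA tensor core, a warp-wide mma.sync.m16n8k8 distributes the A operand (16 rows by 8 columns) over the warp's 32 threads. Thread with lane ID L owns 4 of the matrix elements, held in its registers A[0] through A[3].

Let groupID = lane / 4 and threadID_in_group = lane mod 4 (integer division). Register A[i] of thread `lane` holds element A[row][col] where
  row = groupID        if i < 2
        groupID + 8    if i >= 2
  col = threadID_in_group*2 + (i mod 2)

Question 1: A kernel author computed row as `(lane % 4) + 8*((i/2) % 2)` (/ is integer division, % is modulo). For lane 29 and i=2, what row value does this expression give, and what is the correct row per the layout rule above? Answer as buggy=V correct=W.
`(lane % 4) + 8*((i/2) % 2)`[29,2]=>9
L=29=>grp=29>>2=7, tig=29&3=1
[2]=>row 7+8=15  col 1·2+0=2
row: 9 vs 15

buggy=9 correct=15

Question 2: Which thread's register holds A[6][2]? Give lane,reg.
r:6=>grp=6,rB=0  c:2=>tig=1,lo=0
L=6*4+1=25  i=0*2+0=0

25,0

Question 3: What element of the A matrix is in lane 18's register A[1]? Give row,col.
4,5

18: gr=4,th=2
[1] (4+0,2*2+1) = (4,5)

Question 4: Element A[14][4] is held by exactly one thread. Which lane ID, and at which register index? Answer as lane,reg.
r=14→G=6,rhi=1  c=4→T=2,p=0
L=6*4+2=26  i=1*2+0=2

26,2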